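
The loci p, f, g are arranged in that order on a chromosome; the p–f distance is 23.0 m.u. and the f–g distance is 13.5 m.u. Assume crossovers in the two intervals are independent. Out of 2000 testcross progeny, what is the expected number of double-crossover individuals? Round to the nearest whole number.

Map distances give recombination frequencies of 0.230 and 0.135 for the two intervals.
With no interference, expected double-crossover frequency = 0.230 × 0.135 = 0.03105.
Expected number = 0.03105 × 2000 = 62.10 ≈ 62.

62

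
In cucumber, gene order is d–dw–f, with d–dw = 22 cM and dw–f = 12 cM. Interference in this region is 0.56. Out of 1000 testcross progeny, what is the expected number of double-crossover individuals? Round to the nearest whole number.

12

Map distances give recombination frequencies of 0.220 and 0.120 for the two intervals.
With interference 0.56 (so coincidence = 0.44), expected double-crossover frequency = 0.220 × 0.120 × 0.44 = 0.01162.
Expected number = 0.01162 × 1000 = 11.62 ≈ 12.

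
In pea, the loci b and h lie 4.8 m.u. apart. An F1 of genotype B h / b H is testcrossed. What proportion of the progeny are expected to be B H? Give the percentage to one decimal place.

2.4%

A map distance of 4.8 m.u. corresponds to a recombination frequency of 0.048.
The F1 is B h / b H, so B H is a recombinant gamete class with expected frequency r/2 = 0.048/2 = 0.0240.
That is 0.0240 = 2.4% of the progeny.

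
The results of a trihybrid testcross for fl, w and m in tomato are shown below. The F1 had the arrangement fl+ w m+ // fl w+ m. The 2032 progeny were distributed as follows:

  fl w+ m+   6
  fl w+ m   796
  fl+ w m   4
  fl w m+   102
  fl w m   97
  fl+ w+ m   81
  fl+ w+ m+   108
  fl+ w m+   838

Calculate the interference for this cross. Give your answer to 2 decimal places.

The two rarest classes, fl+ w m and fl w+ m+, are the double crossovers. Comparing them with the parentals, only the m allele has switched, so m is the middle locus and the order is w – m – fl.
w–m: (205 + 10)/2032 = 0.1058; m–fl: (183 + 10)/2032 = 0.0950.
Expected DCO frequency = 0.1058 × 0.0950 ≈ 0.01005; observed = 10/2032 ≈ 0.00492.
Coefficient of coincidence = 0.00492/0.01005 ≈ 0.49; interference = 1 − 0.49 = 0.51.

0.51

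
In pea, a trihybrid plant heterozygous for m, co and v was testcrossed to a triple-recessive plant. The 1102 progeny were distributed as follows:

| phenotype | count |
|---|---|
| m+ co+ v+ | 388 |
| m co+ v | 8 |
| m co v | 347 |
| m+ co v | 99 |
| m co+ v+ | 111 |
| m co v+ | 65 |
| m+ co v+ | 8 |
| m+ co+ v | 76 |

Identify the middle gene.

co

The two most frequent reciprocal classes, m co v and m+ co+ v+, are the parental types, so the F1 was m co v / m+ co+ v+.
The two rarest classes, m co+ v and m+ co v+, are the double crossovers. Comparing them with the parentals, only the co allele has switched, so co is the middle locus and the order is m – co – v.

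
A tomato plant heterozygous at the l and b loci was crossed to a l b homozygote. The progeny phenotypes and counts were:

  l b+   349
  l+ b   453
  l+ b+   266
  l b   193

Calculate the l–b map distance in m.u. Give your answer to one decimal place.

The two most frequent classes, l+ b (453) and l b+ (349), are the parental types, so the F1 was l+ b / l b+.
The recombinant classes are l+ b+ and l b: 266 + 193 = 459.
Recombination frequency = 459/1261 = 0.3640 ≈ 36.4%, i.e. 36.4 m.u.

36.4 m.u.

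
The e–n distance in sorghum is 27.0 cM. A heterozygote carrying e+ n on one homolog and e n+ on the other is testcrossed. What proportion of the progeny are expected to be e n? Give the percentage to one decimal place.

13.5%

A map distance of 27.0 cM corresponds to a recombination frequency of 0.270.
The F1 is e+ n / e n+, so e n is a recombinant gamete class with expected frequency r/2 = 0.270/2 = 0.1350.
That is 0.1350 = 13.5% of the progeny.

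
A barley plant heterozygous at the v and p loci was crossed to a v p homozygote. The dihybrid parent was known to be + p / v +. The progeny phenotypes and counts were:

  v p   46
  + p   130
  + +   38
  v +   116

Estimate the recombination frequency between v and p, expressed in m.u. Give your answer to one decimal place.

The recombinant classes are + + and v p: 38 + 46 = 84.
Recombination frequency = 84/330 = 0.2545 ≈ 25.5%, i.e. 25.5 m.u.

25.5 m.u.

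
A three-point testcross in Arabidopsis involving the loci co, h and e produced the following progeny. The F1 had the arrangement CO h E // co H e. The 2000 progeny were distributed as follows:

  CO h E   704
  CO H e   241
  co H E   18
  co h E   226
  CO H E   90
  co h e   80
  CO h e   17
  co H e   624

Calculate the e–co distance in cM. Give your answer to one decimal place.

25.1 cM

The two rarest classes, CO h e and co H E, are the double crossovers. Comparing them with the parentals, only the e allele has switched, so e is the middle locus and the order is h – e – co.
Crossovers in the e–co interval produce the single-crossover classes co h E and CO H e (226 + 241 = 467) plus the double crossovers (35).
RF(e–co) = (467 + 35) / 2000 = 502/2000 = 0.2510 → 25.1 cM.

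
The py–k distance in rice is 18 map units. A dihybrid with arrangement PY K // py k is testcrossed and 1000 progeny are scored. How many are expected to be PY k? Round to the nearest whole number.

A map distance of 18 map units corresponds to a recombination frequency of 0.180.
The F1 is PY K / py k, so PY k is a recombinant gamete class with expected frequency r/2 = 0.180/2 = 0.0900.
Expected number = 0.0900 × 1000 = 90.00 ≈ 90.

90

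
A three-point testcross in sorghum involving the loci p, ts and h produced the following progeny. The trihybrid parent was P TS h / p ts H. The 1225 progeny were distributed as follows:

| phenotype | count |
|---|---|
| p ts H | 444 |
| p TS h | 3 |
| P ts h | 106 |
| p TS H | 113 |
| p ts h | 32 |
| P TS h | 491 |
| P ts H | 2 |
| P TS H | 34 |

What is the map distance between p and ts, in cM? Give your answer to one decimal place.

The two rarest classes, p TS h and P ts H, are the double crossovers. Comparing them with the parentals, only the p allele has switched, so p is the middle locus and the order is h – p – ts.
Crossovers in the p–ts interval produce the single-crossover classes P ts h and p TS H (106 + 113 = 219) plus the double crossovers (5).
RF(p–ts) = (219 + 5) / 1225 = 224/1225 = 0.1829 → 18.3 cM.

18.3 cM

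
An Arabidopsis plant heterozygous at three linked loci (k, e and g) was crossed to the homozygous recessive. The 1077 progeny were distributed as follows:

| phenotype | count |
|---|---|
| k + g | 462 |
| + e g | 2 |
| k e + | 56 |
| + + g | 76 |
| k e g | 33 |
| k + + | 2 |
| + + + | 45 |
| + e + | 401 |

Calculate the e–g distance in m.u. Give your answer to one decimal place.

The two most frequent reciprocal classes, + e + and k + g, are the parental types, so the F1 was + e + / k + g.
The two rarest classes, + e g and k + +, are the double crossovers. Comparing them with the parentals, only the g allele has switched, so g is the middle locus and the order is e – g – k.
Crossovers in the e–g interval produce the single-crossover classes + + + and k e g (45 + 33 = 78) plus the double crossovers (4).
RF(e–g) = (78 + 4) / 1077 = 82/1077 = 0.0761 → 7.6 m.u.

7.6 m.u.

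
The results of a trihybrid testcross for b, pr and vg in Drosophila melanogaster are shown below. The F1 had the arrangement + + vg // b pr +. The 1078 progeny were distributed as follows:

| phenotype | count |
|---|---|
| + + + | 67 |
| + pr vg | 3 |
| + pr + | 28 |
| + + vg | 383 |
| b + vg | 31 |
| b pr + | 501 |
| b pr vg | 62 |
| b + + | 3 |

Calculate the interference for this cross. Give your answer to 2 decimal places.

The two rarest classes, + pr vg and b + +, are the double crossovers. Comparing them with the parentals, only the pr allele has switched, so pr is the middle locus and the order is b – pr – vg.
b–pr: (59 + 6)/1078 = 0.0603; pr–vg: (129 + 6)/1078 = 0.1252.
Expected DCO frequency = 0.0603 × 0.1252 ≈ 0.00755; observed = 6/1078 ≈ 0.00557.
Coefficient of coincidence = 0.00557/0.00755 ≈ 0.74; interference = 1 − 0.74 = 0.26.

0.26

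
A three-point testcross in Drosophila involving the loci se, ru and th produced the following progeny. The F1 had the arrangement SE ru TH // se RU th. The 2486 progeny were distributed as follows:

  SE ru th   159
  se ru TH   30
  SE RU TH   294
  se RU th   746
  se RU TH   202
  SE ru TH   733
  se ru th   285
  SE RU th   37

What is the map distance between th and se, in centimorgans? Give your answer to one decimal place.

The two rarest classes, se ru TH and SE RU th, are the double crossovers. Comparing them with the parentals, only the se allele has switched, so se is the middle locus and the order is ru – se – th.
Crossovers in the se–th interval produce the single-crossover classes SE ru th and se RU TH (159 + 202 = 361) plus the double crossovers (67).
RF(se–th) = (361 + 67) / 2486 = 428/2486 = 0.1722 → 17.2 centimorgans.

17.2 centimorgans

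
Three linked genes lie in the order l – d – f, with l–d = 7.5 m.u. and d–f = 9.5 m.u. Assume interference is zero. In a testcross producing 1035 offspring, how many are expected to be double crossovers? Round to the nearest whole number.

Map distances give recombination frequencies of 0.075 and 0.095 for the two intervals.
With no interference, expected double-crossover frequency = 0.075 × 0.095 = 0.00712.
Expected number = 0.00712 × 1035 = 7.37 ≈ 7.

7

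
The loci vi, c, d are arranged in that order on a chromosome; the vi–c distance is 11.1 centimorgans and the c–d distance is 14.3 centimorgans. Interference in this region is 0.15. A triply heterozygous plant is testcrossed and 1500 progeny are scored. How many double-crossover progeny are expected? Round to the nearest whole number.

20

Map distances give recombination frequencies of 0.111 and 0.143 for the two intervals.
With interference 0.15 (so coincidence = 0.85), expected double-crossover frequency = 0.111 × 0.143 × 0.85 = 0.01349.
Expected number = 0.01349 × 1500 = 20.24 ≈ 20.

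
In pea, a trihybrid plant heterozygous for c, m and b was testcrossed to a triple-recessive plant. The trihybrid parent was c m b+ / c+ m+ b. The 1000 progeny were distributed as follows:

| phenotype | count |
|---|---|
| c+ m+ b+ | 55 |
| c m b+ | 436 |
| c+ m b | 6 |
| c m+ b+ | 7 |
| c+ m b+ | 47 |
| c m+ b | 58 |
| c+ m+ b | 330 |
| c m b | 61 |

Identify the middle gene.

The two rarest classes, c m+ b+ and c+ m b, are the double crossovers. Comparing them with the parentals, only the m allele has switched, so m is the middle locus and the order is b – m – c.

m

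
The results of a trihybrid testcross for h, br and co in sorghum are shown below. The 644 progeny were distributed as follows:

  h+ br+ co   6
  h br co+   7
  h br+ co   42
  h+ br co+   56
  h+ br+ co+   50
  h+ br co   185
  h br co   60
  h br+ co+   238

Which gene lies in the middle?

br

The two most frequent reciprocal classes, h+ br co and h br+ co+, are the parental types, so the F1 was h+ br co / h br+ co+.
The two rarest classes, h+ br+ co and h br co+, are the double crossovers. Comparing them with the parentals, only the br allele has switched, so br is the middle locus and the order is co – br – h.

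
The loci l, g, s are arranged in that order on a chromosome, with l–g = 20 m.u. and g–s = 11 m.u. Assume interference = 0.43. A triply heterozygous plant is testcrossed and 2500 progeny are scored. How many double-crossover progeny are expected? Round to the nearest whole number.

31

Map distances give recombination frequencies of 0.200 and 0.110 for the two intervals.
With interference 0.43 (so coincidence = 0.57), expected double-crossover frequency = 0.200 × 0.110 × 0.57 = 0.01254.
Expected number = 0.01254 × 2500 = 31.35 ≈ 31.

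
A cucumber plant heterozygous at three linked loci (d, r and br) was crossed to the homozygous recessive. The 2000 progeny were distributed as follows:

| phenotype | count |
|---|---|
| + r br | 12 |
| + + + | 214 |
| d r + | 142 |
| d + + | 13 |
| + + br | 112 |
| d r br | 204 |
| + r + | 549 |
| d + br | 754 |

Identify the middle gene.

br

The two most frequent reciprocal classes, d + br and + r +, are the parental types, so the F1 was d + br / + r +.
The two rarest classes, d + + and + r br, are the double crossovers. Comparing them with the parentals, only the br allele has switched, so br is the middle locus and the order is r – br – d.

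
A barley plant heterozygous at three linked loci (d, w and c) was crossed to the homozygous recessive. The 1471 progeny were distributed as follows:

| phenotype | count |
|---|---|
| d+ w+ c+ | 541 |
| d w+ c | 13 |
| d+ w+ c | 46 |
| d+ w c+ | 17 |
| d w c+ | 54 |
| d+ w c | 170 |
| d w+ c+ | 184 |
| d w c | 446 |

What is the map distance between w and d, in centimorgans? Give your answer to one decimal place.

26.1 centimorgans

The two most frequent reciprocal classes, d+ w+ c+ and d w c, are the parental types, so the F1 was d+ w+ c+ / d w c.
The two rarest classes, d+ w c+ and d w+ c, are the double crossovers. Comparing them with the parentals, only the w allele has switched, so w is the middle locus and the order is c – w – d.
Crossovers in the w–d interval produce the single-crossover classes d w+ c+ and d+ w c (184 + 170 = 354) plus the double crossovers (30).
RF(w–d) = (354 + 30) / 1471 = 384/1471 = 0.2610 → 26.1 centimorgans.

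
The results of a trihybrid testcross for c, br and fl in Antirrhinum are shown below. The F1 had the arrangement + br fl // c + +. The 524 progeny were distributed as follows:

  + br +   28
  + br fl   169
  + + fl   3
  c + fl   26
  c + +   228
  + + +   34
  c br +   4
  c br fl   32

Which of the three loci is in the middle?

br

The two rarest classes, + + fl and c br +, are the double crossovers. Comparing them with the parentals, only the br allele has switched, so br is the middle locus and the order is fl – br – c.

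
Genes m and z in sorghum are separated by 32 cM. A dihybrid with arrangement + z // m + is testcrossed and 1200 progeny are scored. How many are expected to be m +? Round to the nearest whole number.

408

A map distance of 32 cM corresponds to a recombination frequency of 0.320.
The F1 is + z / m +, so m + is a parental gamete class with expected frequency (1 − r)/2 = 0.680/2 = 0.3400.
Expected number = 0.3400 × 1200 = 408.00 ≈ 408.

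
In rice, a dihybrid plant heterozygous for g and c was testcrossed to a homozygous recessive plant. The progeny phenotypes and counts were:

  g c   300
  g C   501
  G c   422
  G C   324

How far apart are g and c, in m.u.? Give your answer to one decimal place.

The two most frequent classes, G c (422) and g C (501), are the parental types, so the F1 was G c / g C.
The recombinant classes are G C and g c: 324 + 300 = 624.
Recombination frequency = 624/1547 = 0.4034 ≈ 40.3%, i.e. 40.3 m.u.

40.3 m.u.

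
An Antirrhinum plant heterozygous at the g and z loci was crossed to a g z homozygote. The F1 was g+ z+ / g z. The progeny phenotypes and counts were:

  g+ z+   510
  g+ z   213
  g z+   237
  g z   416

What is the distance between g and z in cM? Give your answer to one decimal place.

32.7 cM

The recombinant classes are g+ z and g z+: 213 + 237 = 450.
Recombination frequency = 450/1376 = 0.3270 ≈ 32.7%, i.e. 32.7 cM.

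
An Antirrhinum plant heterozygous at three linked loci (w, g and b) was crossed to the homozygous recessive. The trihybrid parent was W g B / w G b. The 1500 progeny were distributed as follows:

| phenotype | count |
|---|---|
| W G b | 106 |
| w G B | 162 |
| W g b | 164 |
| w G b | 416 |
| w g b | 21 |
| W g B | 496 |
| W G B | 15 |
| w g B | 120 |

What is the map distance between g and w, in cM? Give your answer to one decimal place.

The two rarest classes, W G B and w g b, are the double crossovers. Comparing them with the parentals, only the g allele has switched, so g is the middle locus and the order is w – g – b.
Crossovers in the w–g interval produce the single-crossover classes w g B and W G b (120 + 106 = 226) plus the double crossovers (36).
RF(w–g) = (226 + 36) / 1500 = 262/1500 = 0.1747 → 17.5 cM.

17.5 cM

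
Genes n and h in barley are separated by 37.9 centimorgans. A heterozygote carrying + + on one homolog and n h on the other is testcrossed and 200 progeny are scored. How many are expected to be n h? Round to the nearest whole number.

62

A map distance of 37.9 centimorgans corresponds to a recombination frequency of 0.379.
The F1 is + + / n h, so n h is a parental gamete class with expected frequency (1 − r)/2 = 0.621/2 = 0.3105.
Expected number = 0.3105 × 200 = 62.10 ≈ 62.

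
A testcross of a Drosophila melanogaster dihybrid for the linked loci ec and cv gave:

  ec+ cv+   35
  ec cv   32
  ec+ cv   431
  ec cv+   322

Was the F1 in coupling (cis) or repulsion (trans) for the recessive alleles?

trans

The two most frequent classes are ec+ cv (431) and ec cv+ (322); these are the parental (non-recombinant) types.
So the F1 carried ec+ cv on one chromosome and ec cv+ on the other — the recessive alleles are on opposite chromosomes (trans / repulsion).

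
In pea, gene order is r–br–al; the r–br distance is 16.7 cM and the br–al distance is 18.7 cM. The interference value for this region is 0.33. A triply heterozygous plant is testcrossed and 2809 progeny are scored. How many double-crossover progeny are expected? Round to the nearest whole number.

59

Map distances give recombination frequencies of 0.167 and 0.187 for the two intervals.
With interference 0.33 (so coincidence = 0.67), expected double-crossover frequency = 0.167 × 0.187 × 0.67 = 0.02092.
Expected number = 0.02092 × 2809 = 58.77 ≈ 59.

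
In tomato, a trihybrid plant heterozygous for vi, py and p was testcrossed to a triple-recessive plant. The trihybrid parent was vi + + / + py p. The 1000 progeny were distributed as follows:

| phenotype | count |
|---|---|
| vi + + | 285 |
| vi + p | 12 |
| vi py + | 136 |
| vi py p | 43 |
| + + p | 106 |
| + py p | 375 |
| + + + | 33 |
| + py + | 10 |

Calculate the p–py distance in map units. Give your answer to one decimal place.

The two rarest classes, vi + p and + py +, are the double crossovers. Comparing them with the parentals, only the p allele has switched, so p is the middle locus and the order is py – p – vi.
Crossovers in the py–p interval produce the single-crossover classes vi py + and + + p (136 + 106 = 242) plus the double crossovers (22).
RF(py–p) = (242 + 22) / 1000 = 264/1000 = 0.2640 → 26.4 map units.

26.4 map units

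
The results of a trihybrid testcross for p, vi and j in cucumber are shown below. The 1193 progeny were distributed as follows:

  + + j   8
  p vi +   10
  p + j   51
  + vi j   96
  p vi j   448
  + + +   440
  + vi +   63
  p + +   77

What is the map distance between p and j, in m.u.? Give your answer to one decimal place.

The two most frequent reciprocal classes, p vi j and + + +, are the parental types, so the F1 was p vi j / + + +.
The two rarest classes, p vi + and + + j, are the double crossovers. Comparing them with the parentals, only the j allele has switched, so j is the middle locus and the order is vi – j – p.
Crossovers in the j–p interval produce the single-crossover classes + vi j and p + + (96 + 77 = 173) plus the double crossovers (18).
RF(j–p) = (173 + 18) / 1193 = 191/1193 = 0.1601 → 16.0 m.u.

16.0 m.u.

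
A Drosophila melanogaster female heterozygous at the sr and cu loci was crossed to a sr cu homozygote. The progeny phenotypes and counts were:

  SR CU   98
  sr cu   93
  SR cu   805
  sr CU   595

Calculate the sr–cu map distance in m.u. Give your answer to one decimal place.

The two most frequent classes, SR cu (805) and sr CU (595), are the parental types, so the F1 was SR cu / sr CU.
The recombinant classes are SR CU and sr cu: 98 + 93 = 191.
Recombination frequency = 191/1591 = 0.1201 ≈ 12.0%, i.e. 12.0 m.u.

12.0 m.u.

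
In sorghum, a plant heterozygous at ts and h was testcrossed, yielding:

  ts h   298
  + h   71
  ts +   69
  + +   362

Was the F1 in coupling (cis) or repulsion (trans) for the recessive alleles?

cis

The two most frequent classes are + + (362) and ts h (298); these are the parental (non-recombinant) types.
So the F1 carried + + on one chromosome and ts h on the other — the recessive alleles are on the same chromosome (cis / coupling).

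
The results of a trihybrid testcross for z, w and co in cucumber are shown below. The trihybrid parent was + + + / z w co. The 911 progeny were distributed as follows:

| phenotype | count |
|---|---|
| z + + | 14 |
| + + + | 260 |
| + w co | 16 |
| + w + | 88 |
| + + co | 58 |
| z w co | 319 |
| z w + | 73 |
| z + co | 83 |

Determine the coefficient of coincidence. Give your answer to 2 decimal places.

The two rarest classes, z + + and + w co, are the double crossovers. Comparing them with the parentals, only the z allele has switched, so z is the middle locus and the order is co – z – w.
co–z: (131 + 30)/911 = 0.1767; z–w: (171 + 30)/911 = 0.2206.
Expected DCO frequency = 0.1767 × 0.2206 ≈ 0.03898; observed = 30/911 ≈ 0.03293.
Coefficient of coincidence = 0.03293/0.03898 ≈ 0.84.

0.84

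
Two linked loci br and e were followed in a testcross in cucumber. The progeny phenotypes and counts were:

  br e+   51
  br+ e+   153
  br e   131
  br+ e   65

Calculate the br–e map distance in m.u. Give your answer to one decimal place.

The two most frequent classes, br+ e+ (153) and br e (131), are the parental types, so the F1 was br+ e+ / br e.
The recombinant classes are br+ e and br e+: 65 + 51 = 116.
Recombination frequency = 116/400 = 0.2900 ≈ 29.0%, i.e. 29.0 m.u.

29.0 m.u.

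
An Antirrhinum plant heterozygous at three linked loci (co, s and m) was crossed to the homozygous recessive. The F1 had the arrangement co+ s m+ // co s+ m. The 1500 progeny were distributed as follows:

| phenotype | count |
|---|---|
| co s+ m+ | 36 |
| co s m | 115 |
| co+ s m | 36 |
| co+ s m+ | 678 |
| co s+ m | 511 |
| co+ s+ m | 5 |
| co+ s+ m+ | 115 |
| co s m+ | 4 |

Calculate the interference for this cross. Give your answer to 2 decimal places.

0.30

The two rarest classes, co s m+ and co+ s+ m, are the double crossovers. Comparing them with the parentals, only the co allele has switched, so co is the middle locus and the order is s – co – m.
s–co: (230 + 9)/1500 = 0.1593; co–m: (72 + 9)/1500 = 0.0540.
Expected DCO frequency = 0.1593 × 0.0540 ≈ 0.00860; observed = 9/1500 ≈ 0.00600.
Coefficient of coincidence = 0.00600/0.00860 ≈ 0.70; interference = 1 − 0.70 = 0.30.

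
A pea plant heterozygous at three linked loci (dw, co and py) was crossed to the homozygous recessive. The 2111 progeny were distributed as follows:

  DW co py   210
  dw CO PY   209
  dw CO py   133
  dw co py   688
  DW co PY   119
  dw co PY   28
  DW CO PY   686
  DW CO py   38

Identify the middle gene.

py

The two most frequent reciprocal classes, DW CO PY and dw co py, are the parental types, so the F1 was DW CO PY / dw co py.
The two rarest classes, DW CO py and dw co PY, are the double crossovers. Comparing them with the parentals, only the py allele has switched, so py is the middle locus and the order is co – py – dw.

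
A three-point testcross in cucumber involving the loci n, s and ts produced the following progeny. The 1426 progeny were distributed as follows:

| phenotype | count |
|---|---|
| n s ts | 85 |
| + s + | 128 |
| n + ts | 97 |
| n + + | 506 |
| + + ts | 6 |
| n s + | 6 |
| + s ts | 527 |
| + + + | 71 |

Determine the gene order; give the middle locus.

The two most frequent reciprocal classes, + s ts and n + +, are the parental types, so the F1 was + s ts / n + +.
The two rarest classes, + + ts and n s +, are the double crossovers. Comparing them with the parentals, only the s allele has switched, so s is the middle locus and the order is n – s – ts.

s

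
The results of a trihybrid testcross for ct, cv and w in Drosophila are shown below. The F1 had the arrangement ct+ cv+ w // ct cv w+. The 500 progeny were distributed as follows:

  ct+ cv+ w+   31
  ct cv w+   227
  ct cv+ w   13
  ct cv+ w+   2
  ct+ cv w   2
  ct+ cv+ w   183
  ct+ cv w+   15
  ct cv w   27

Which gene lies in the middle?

cv

The two rarest classes, ct+ cv w and ct cv+ w+, are the double crossovers. Comparing them with the parentals, only the cv allele has switched, so cv is the middle locus and the order is w – cv – ct.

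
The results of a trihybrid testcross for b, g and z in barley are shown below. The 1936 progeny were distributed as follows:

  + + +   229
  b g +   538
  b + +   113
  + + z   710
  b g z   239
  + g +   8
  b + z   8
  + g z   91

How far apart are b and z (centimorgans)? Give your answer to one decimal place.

The two most frequent reciprocal classes, + + z and b g +, are the parental types, so the F1 was + + z / b g +.
The two rarest classes, b + z and + g +, are the double crossovers. Comparing them with the parentals, only the b allele has switched, so b is the middle locus and the order is g – b – z.
Crossovers in the b–z interval produce the single-crossover classes + + + and b g z (229 + 239 = 468) plus the double crossovers (16).
RF(b–z) = (468 + 16) / 1936 = 484/1936 = 0.2500 → 25.0 centimorgans.

25.0 centimorgans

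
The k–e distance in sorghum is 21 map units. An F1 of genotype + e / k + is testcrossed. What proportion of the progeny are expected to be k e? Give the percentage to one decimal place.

A map distance of 21 map units corresponds to a recombination frequency of 0.210.
The F1 is + e / k +, so k e is a recombinant gamete class with expected frequency r/2 = 0.210/2 = 0.1050.
That is 0.1050 = 10.5% of the progeny.

10.5%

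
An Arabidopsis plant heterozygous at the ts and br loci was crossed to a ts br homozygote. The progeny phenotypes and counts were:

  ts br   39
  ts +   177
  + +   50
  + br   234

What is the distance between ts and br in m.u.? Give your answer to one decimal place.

17.8 m.u.

The two most frequent classes, + br (234) and ts + (177), are the parental types, so the F1 was + br / ts +.
The recombinant classes are + + and ts br: 50 + 39 = 89.
Recombination frequency = 89/500 = 0.1780 ≈ 17.8%, i.e. 17.8 m.u.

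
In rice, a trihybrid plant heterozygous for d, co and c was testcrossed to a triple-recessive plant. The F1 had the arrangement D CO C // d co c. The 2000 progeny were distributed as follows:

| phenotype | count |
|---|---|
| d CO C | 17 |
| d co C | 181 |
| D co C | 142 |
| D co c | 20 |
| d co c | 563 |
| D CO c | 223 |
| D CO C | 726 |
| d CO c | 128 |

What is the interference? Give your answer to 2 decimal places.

The two rarest classes, d CO C and D co c, are the double crossovers. Comparing them with the parentals, only the d allele has switched, so d is the middle locus and the order is co – d – c.
co–d: (270 + 37)/2000 = 0.1535; d–c: (404 + 37)/2000 = 0.2205.
Expected DCO frequency = 0.1535 × 0.2205 ≈ 0.03385; observed = 37/2000 ≈ 0.01850.
Coefficient of coincidence = 0.01850/0.03385 ≈ 0.55; interference = 1 − 0.55 = 0.45.

0.45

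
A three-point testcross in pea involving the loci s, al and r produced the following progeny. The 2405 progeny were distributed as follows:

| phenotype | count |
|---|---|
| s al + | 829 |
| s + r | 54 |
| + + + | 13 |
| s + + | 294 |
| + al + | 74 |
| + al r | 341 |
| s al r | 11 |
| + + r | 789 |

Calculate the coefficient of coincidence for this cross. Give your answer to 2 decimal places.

The two most frequent reciprocal classes, + + r and s al +, are the parental types, so the F1 was + + r / s al +.
The two rarest classes, + + + and s al r, are the double crossovers. Comparing them with the parentals, only the r allele has switched, so r is the middle locus and the order is al – r – s.
al–r: (635 + 24)/2405 = 0.2740; r–s: (128 + 24)/2405 = 0.0632.
Expected DCO frequency = 0.2740 × 0.0632 ≈ 0.01732; observed = 24/2405 ≈ 0.00998.
Coefficient of coincidence = 0.00998/0.01732 ≈ 0.58.

0.58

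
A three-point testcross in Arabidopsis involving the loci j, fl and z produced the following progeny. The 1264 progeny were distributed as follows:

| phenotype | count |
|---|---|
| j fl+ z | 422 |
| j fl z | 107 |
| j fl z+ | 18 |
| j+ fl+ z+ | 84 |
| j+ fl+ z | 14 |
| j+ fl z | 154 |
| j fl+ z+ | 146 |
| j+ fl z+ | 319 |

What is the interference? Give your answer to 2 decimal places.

0.45

The two most frequent reciprocal classes, j+ fl z+ and j fl+ z, are the parental types, so the F1 was j+ fl z+ / j fl+ z.
The two rarest classes, j fl z+ and j+ fl+ z, are the double crossovers. Comparing them with the parentals, only the j allele has switched, so j is the middle locus and the order is fl – j – z.
fl–j: (191 + 32)/1264 = 0.1764; j–z: (300 + 32)/1264 = 0.2627.
Expected DCO frequency = 0.1764 × 0.2627 ≈ 0.04634; observed = 32/1264 ≈ 0.02532.
Coefficient of coincidence = 0.02532/0.04634 ≈ 0.55; interference = 1 − 0.55 = 0.45.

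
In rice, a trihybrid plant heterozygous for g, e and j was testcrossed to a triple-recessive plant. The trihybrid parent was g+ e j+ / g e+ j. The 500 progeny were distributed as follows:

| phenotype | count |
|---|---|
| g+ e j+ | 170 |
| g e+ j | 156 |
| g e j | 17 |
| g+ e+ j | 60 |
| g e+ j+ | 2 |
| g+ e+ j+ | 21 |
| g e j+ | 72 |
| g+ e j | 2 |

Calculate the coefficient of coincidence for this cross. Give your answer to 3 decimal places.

The two rarest classes, g+ e j and g e+ j+, are the double crossovers. Comparing them with the parentals, only the j allele has switched, so j is the middle locus and the order is g – j – e.
g–j: (132 + 4)/500 = 0.2720; j–e: (38 + 4)/500 = 0.0840.
Expected DCO frequency = 0.2720 × 0.0840 ≈ 0.02285; observed = 4/500 ≈ 0.00800.
Coefficient of coincidence = 0.00800/0.02285 ≈ 0.350.

0.350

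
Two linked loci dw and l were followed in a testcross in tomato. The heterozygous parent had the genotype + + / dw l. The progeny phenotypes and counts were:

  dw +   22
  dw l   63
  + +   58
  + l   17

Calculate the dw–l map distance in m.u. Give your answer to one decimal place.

The recombinant classes are + l and dw +: 17 + 22 = 39.
Recombination frequency = 39/160 = 0.2437 ≈ 24.4%, i.e. 24.4 m.u.

24.4 m.u.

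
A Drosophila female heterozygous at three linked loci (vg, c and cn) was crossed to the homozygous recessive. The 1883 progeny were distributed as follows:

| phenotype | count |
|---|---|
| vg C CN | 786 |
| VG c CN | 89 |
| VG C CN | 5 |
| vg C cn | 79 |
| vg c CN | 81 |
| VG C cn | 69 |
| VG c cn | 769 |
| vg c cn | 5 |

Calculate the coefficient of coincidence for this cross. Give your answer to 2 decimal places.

0.66

The two most frequent reciprocal classes, VG c cn and vg C CN, are the parental types, so the F1 was VG c cn / vg C CN.
The two rarest classes, vg c cn and VG C CN, are the double crossovers. Comparing them with the parentals, only the vg allele has switched, so vg is the middle locus and the order is cn – vg – c.
cn–vg: (168 + 10)/1883 = 0.0945; vg–c: (150 + 10)/1883 = 0.0850.
Expected DCO frequency = 0.0945 × 0.0850 ≈ 0.00803; observed = 10/1883 ≈ 0.00531.
Coefficient of coincidence = 0.00531/0.00803 ≈ 0.66.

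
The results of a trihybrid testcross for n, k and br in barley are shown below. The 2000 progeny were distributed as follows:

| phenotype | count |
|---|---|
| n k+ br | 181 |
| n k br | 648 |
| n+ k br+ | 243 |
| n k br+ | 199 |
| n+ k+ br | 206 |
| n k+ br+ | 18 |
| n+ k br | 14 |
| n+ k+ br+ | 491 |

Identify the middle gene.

The two most frequent reciprocal classes, n+ k+ br+ and n k br, are the parental types, so the F1 was n+ k+ br+ / n k br.
The two rarest classes, n k+ br+ and n+ k br, are the double crossovers. Comparing them with the parentals, only the n allele has switched, so n is the middle locus and the order is br – n – k.

n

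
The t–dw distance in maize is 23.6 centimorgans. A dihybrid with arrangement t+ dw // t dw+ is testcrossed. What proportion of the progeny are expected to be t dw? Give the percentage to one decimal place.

11.8%

A map distance of 23.6 centimorgans corresponds to a recombination frequency of 0.236.
The F1 is t+ dw / t dw+, so t dw is a recombinant gamete class with expected frequency r/2 = 0.236/2 = 0.1180.
That is 0.1180 = 11.8% of the progeny.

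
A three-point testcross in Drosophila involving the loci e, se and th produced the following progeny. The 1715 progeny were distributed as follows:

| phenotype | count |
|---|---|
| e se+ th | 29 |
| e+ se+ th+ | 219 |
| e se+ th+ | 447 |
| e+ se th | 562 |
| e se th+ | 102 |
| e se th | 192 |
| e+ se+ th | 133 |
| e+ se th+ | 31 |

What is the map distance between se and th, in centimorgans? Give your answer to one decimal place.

The two most frequent reciprocal classes, e+ se th and e se+ th+, are the parental types, so the F1 was e+ se th / e se+ th+.
The two rarest classes, e+ se th+ and e se+ th, are the double crossovers. Comparing them with the parentals, only the th allele has switched, so th is the middle locus and the order is e – th – se.
Crossovers in the th–se interval produce the single-crossover classes e+ se+ th and e se th+ (133 + 102 = 235) plus the double crossovers (60).
RF(th–se) = (235 + 60) / 1715 = 295/1715 = 0.1720 → 17.2 centimorgans.

17.2 centimorgans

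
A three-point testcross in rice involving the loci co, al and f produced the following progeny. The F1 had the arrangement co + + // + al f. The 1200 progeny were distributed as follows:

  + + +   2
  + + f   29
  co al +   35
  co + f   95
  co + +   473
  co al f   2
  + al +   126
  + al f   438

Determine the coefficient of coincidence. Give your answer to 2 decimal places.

0.31

The two rarest classes, + + + and co al f, are the double crossovers. Comparing them with the parentals, only the co allele has switched, so co is the middle locus and the order is f – co – al.
f–co: (221 + 4)/1200 = 0.1875; co–al: (64 + 4)/1200 = 0.0567.
Expected DCO frequency = 0.1875 × 0.0567 ≈ 0.01063; observed = 4/1200 ≈ 0.00333.
Coefficient of coincidence = 0.00333/0.01063 ≈ 0.31.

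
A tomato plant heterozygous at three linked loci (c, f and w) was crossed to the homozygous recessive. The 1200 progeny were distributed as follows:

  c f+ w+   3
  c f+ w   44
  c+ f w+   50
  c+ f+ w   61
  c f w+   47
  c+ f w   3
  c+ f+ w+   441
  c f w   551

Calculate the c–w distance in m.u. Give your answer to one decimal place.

The two most frequent reciprocal classes, c f w and c+ f+ w+, are the parental types, so the F1 was c f w / c+ f+ w+.
The two rarest classes, c+ f w and c f+ w+, are the double crossovers. Comparing them with the parentals, only the c allele has switched, so c is the middle locus and the order is f – c – w.
Crossovers in the c–w interval produce the single-crossover classes c f w+ and c+ f+ w (47 + 61 = 108) plus the double crossovers (6).
RF(c–w) = (108 + 6) / 1200 = 114/1200 = 0.0950 → 9.5 m.u.

9.5 m.u.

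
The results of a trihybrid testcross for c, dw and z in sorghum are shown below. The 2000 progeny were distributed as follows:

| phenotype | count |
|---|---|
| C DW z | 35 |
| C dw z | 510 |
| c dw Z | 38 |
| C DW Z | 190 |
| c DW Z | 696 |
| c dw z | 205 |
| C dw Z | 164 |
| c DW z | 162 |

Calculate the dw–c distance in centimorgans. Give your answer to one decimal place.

23.4 centimorgans

The two most frequent reciprocal classes, c DW Z and C dw z, are the parental types, so the F1 was c DW Z / C dw z.
The two rarest classes, c dw Z and C DW z, are the double crossovers. Comparing them with the parentals, only the dw allele has switched, so dw is the middle locus and the order is c – dw – z.
Crossovers in the c–dw interval produce the single-crossover classes C DW Z and c dw z (190 + 205 = 395) plus the double crossovers (73).
RF(c–dw) = (395 + 73) / 2000 = 468/2000 = 0.2340 → 23.4 centimorgans.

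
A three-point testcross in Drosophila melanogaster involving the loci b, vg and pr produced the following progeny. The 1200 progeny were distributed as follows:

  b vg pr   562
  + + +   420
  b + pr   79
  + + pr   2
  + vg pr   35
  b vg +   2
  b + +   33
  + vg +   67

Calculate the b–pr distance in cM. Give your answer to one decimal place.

The two most frequent reciprocal classes, b vg pr and + + +, are the parental types, so the F1 was b vg pr / + + +.
The two rarest classes, b vg + and + + pr, are the double crossovers. Comparing them with the parentals, only the pr allele has switched, so pr is the middle locus and the order is vg – pr – b.
Crossovers in the pr–b interval produce the single-crossover classes + vg pr and b + + (35 + 33 = 68) plus the double crossovers (4).
RF(pr–b) = (68 + 4) / 1200 = 72/1200 = 0.0600 → 6.0 cM.

6.0 cM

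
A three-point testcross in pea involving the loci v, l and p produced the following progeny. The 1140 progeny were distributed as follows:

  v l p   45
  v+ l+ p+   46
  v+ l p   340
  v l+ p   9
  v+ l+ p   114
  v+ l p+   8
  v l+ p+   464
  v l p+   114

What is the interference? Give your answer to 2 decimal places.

The two most frequent reciprocal classes, v l+ p+ and v+ l p, are the parental types, so the F1 was v l+ p+ / v+ l p.
The two rarest classes, v l+ p and v+ l p+, are the double crossovers. Comparing them with the parentals, only the p allele has switched, so p is the middle locus and the order is v – p – l.
v–p: (91 + 17)/1140 = 0.0947; p–l: (228 + 17)/1140 = 0.2149.
Expected DCO frequency = 0.0947 × 0.2149 ≈ 0.02035; observed = 17/1140 ≈ 0.01491.
Coefficient of coincidence = 0.01491/0.02035 ≈ 0.73; interference = 1 − 0.73 = 0.27.

0.27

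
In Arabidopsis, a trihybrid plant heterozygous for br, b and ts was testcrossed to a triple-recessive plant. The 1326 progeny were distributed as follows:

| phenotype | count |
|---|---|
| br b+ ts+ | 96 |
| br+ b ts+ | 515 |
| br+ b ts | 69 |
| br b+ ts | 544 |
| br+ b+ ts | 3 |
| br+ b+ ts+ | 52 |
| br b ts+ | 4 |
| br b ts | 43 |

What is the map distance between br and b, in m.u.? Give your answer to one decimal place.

7.7 m.u.

The two most frequent reciprocal classes, br+ b ts+ and br b+ ts, are the parental types, so the F1 was br+ b ts+ / br b+ ts.
The two rarest classes, br b ts+ and br+ b+ ts, are the double crossovers. Comparing them with the parentals, only the br allele has switched, so br is the middle locus and the order is ts – br – b.
Crossovers in the br–b interval produce the single-crossover classes br+ b+ ts+ and br b ts (52 + 43 = 95) plus the double crossovers (7).
RF(br–b) = (95 + 7) / 1326 = 102/1326 = 0.0769 → 7.7 m.u.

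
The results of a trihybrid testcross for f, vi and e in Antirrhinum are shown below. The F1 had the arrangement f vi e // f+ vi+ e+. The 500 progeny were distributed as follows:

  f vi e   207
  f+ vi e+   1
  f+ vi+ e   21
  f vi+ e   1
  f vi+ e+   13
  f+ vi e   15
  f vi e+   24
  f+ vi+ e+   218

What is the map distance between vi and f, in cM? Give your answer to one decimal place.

The two rarest classes, f vi+ e and f+ vi e+, are the double crossovers. Comparing them with the parentals, only the vi allele has switched, so vi is the middle locus and the order is f – vi – e.
Crossovers in the f–vi interval produce the single-crossover classes f+ vi e and f vi+ e+ (15 + 13 = 28) plus the double crossovers (2).
RF(f–vi) = (28 + 2) / 500 = 30/500 = 0.0600 → 6.0 cM.

6.0 cM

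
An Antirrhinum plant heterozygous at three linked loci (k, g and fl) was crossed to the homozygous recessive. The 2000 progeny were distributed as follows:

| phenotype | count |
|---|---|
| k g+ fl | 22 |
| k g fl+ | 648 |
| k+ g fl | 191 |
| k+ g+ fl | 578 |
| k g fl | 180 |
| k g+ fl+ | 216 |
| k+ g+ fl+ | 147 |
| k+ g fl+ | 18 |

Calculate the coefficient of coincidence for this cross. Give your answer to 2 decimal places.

The two most frequent reciprocal classes, k+ g+ fl and k g fl+, are the parental types, so the F1 was k+ g+ fl / k g fl+.
The two rarest classes, k g+ fl and k+ g fl+, are the double crossovers. Comparing them with the parentals, only the k allele has switched, so k is the middle locus and the order is fl – k – g.
fl–k: (327 + 40)/2000 = 0.1835; k–g: (407 + 40)/2000 = 0.2235.
Expected DCO frequency = 0.1835 × 0.2235 ≈ 0.04101; observed = 40/2000 ≈ 0.02000.
Coefficient of coincidence = 0.02000/0.04101 ≈ 0.49.

0.49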